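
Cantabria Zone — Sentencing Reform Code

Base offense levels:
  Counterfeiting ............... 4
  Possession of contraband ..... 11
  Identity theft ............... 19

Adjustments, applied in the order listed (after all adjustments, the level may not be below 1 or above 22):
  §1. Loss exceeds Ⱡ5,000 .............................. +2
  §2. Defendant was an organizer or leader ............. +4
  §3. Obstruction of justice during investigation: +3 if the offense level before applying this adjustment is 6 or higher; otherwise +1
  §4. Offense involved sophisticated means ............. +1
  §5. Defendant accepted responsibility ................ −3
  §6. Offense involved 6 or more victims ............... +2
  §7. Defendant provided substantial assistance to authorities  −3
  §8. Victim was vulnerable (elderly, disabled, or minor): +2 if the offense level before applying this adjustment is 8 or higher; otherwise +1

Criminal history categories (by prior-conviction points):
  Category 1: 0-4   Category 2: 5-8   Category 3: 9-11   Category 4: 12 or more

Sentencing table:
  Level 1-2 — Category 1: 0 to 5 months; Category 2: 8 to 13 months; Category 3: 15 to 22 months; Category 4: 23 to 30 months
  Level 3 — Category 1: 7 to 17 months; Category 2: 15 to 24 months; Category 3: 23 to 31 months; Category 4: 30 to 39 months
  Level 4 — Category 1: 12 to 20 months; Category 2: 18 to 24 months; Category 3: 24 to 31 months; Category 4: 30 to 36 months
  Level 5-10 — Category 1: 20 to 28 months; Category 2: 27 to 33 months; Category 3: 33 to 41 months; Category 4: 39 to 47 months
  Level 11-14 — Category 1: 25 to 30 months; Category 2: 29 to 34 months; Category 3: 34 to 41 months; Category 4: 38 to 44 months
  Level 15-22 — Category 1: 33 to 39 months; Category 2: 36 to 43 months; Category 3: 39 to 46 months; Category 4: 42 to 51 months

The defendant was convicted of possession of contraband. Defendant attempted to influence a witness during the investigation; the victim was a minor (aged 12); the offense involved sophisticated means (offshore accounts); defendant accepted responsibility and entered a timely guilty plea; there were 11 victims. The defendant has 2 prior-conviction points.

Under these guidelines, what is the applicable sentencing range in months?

Base offense level for possession of contraband: 11.
§2 does not apply.
§3 applies (level before this adjustment is 11 ≥ 6, so +3): 11 + 3 = 14.
§4 applies: 14 + 1 = 15.
§5 applies: 15 − 3 = 12.
§6 applies: 12 + 2 = 14.
§7 does not apply.
§8 applies (level before this adjustment is 14 ≥ 8, so +2): 14 + 2 = 16.
Final offense level: 16.
Criminal history: 2 prior points → Category 1 (0-4).
Level 16 falls in the 15-22 band.
Grid: Level 15-22 × Category 1 = 33-39 months.

33-39 months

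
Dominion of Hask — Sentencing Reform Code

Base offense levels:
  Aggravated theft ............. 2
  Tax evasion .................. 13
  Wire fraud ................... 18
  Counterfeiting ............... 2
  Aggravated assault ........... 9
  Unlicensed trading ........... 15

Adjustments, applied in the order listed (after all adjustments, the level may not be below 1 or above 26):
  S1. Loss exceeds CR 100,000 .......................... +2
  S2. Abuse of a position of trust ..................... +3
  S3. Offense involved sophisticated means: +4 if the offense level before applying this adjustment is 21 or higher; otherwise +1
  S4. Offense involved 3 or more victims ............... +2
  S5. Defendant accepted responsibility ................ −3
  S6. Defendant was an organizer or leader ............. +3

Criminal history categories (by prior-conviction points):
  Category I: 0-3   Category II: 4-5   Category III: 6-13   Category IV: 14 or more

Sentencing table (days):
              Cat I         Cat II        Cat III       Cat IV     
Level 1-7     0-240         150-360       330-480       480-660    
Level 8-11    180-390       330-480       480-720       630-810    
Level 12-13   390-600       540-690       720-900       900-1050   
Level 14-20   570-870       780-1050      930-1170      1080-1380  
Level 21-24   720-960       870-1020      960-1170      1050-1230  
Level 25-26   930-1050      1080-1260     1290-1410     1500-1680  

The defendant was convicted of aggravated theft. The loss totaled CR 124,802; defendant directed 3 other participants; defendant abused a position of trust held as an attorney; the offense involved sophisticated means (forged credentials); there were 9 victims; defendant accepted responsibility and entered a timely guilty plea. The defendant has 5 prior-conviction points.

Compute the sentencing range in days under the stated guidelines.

330-480 days

Base offense level for aggravated theft: 2.
S1 applies: 2 + 2 = 4.
S2 applies: 4 + 3 = 7.
S3 applies (level before this adjustment is 7 < 21, so +1): 7 + 1 = 8.
S4 applies: 8 + 2 = 10.
S5 applies: 10 − 3 = 7.
S6 applies: 7 + 3 = 10.
Final offense level: 10.
Criminal history: 5 prior points → Category II (4-5).
Level 10 falls in the 8-11 band.
Grid: Level 8-11 × Category II = 330-480 days.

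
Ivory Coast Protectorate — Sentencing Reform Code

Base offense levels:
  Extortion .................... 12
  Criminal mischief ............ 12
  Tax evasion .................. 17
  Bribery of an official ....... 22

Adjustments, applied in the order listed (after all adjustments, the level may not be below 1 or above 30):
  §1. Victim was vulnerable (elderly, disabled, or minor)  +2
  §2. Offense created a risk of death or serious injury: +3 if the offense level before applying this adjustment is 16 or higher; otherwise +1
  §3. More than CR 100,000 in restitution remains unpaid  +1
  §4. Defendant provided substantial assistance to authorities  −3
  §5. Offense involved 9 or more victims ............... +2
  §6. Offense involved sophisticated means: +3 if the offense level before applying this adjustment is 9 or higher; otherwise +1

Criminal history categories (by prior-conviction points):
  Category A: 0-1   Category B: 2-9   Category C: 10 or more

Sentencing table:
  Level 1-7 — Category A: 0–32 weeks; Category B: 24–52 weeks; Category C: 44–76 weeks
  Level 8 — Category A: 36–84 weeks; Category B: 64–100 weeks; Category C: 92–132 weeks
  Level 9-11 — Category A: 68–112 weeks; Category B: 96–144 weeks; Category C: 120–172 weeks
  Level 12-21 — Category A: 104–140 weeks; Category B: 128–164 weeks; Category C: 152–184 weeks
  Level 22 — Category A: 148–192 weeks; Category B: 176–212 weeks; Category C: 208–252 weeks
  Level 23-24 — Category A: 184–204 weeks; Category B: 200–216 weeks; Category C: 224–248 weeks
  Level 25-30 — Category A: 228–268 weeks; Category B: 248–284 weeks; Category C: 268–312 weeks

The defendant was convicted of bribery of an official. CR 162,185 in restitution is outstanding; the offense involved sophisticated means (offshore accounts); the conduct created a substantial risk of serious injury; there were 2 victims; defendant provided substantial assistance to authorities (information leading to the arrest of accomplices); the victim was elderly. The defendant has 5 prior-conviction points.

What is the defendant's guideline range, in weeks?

Base offense level for bribery of an official: 22.
§1 applies: 22 + 2 = 24.
§2 applies (level before this adjustment is 24 ≥ 16, so +3): 24 + 3 = 27.
§3 applies: 27 + 1 = 28.
§4 applies: 28 − 3 = 25.
§5 does not apply.
§6 applies (level before this adjustment is 25 ≥ 9, so +3): 25 + 3 = 28.
Final offense level: 28.
Criminal history: 5 prior points → Category B (2-9).
Level 28 falls in the 25-30 band.
Grid: Level 25-30 × Category B = 248-284 weeks.

248-284 weeks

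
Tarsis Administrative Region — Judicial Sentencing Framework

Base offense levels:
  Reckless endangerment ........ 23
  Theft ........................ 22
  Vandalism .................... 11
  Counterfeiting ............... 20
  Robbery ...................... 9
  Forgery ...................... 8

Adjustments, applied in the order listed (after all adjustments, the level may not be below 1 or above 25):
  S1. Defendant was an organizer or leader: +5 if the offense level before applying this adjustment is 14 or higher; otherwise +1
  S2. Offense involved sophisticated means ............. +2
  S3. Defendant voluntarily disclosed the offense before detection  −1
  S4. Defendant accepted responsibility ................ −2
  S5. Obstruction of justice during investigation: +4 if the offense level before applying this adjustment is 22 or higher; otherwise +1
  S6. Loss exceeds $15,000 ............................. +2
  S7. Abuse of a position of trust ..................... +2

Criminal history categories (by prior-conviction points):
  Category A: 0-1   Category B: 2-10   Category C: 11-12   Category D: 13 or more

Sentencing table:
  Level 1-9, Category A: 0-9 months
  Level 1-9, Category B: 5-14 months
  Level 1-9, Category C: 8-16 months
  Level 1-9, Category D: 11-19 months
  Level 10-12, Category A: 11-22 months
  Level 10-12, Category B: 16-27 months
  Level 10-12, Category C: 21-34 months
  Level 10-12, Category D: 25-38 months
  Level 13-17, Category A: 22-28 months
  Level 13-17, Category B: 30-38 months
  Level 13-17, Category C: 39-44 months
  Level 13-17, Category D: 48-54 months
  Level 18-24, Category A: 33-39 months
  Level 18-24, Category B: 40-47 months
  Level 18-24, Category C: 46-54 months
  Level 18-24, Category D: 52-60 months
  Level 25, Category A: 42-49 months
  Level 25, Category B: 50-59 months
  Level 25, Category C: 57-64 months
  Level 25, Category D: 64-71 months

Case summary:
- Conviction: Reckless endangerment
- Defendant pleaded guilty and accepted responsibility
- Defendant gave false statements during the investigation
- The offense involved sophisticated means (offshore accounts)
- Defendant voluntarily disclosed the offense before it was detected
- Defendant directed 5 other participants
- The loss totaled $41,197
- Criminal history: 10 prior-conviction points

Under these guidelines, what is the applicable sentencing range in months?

50-59 months

Base offense level for reckless endangerment: 23.
S1 applies (level before this adjustment is 23 ≥ 14, so +5): 23 + 5 = 28.
S2 applies: 28 + 2 = 30.
S3 applies: 30 − 1 = 29.
S4 applies: 29 − 2 = 27.
S5 applies (level before this adjustment is 27 ≥ 22, so +4): 27 + 4 = 31.
S6 applies: 31 + 2 = 33.
S7 does not apply.
Level 33 exceeds the maximum of 25; capped at 25.
Final offense level: 25.
Criminal history: 10 prior points → Category B (2-10).
Level 25 falls in the 25 band.
Grid: Level 25 × Category B = 50-59 months.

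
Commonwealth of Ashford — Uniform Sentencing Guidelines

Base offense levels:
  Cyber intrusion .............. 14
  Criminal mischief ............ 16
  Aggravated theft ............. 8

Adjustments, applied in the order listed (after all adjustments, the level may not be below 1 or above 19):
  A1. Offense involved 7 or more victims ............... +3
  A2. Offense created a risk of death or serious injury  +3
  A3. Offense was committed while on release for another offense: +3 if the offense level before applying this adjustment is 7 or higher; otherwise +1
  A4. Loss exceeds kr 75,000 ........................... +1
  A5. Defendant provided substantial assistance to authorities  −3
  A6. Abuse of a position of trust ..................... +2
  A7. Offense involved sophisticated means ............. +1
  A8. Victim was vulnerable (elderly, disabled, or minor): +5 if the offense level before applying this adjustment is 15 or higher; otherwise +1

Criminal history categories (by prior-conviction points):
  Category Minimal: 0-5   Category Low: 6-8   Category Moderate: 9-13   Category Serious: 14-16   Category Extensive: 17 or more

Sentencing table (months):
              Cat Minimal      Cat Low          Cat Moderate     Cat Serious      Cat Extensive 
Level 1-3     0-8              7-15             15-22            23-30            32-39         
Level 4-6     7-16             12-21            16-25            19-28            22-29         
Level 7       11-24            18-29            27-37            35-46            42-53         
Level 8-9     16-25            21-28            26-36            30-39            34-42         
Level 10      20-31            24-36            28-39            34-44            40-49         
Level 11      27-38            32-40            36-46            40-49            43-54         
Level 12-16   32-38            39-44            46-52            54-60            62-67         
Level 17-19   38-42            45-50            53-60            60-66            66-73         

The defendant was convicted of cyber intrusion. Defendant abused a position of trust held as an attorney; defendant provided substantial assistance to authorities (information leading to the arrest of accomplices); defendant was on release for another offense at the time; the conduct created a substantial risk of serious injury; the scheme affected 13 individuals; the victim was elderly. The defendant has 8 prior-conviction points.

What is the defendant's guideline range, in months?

Base offense level for cyber intrusion: 14.
A1 applies: 14 + 3 = 17.
A2 applies: 17 + 3 = 20.
A3 applies (level before this adjustment is 20 ≥ 7, so +3): 20 + 3 = 23.
A5 applies: 23 − 3 = 20.
A6 applies: 20 + 2 = 22.
A8 applies (level before this adjustment is 22 ≥ 15, so +5): 22 + 5 = 27.
Level 27 exceeds the maximum of 19; capped at 19.
Final offense level: 19.
Criminal history: 8 prior points → Category Low (6-8).
Level 19 falls in the 17-19 band.
Grid: Level 17-19 × Category Low = 45-50 months.

45-50 months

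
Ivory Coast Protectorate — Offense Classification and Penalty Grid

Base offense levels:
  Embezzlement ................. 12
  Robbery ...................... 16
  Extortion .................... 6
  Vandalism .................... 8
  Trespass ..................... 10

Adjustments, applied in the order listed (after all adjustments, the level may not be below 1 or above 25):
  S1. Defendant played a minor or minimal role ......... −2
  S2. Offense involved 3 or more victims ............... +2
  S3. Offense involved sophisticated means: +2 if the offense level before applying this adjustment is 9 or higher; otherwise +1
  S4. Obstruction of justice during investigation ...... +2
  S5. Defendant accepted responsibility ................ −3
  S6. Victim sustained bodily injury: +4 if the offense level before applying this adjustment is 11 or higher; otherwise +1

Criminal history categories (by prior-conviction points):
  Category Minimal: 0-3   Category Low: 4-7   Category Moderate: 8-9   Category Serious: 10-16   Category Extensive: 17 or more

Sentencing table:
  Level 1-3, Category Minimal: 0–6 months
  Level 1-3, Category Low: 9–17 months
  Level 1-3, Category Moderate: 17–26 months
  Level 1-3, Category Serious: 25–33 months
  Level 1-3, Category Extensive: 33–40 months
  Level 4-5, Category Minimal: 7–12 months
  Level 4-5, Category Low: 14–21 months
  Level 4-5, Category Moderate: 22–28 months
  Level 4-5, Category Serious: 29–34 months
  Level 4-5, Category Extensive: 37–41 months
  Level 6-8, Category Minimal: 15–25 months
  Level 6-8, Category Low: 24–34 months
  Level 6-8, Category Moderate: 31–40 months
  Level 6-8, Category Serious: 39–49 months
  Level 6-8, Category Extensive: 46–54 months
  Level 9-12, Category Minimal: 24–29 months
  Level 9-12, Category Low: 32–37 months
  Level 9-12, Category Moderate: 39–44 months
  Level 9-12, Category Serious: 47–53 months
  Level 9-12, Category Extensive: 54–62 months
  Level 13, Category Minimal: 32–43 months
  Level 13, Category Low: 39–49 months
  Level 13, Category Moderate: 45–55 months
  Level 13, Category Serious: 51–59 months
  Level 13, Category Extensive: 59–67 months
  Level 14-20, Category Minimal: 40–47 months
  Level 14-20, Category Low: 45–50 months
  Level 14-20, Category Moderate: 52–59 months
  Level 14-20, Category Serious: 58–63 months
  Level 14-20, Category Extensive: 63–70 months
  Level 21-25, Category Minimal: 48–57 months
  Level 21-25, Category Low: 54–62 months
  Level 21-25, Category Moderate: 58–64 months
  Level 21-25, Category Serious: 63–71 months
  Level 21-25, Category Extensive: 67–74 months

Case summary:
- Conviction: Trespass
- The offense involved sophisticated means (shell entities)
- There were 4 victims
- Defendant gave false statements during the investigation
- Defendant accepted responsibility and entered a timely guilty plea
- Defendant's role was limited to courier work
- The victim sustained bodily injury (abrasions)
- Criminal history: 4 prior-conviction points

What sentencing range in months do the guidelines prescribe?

45-50 months

Base offense level for trespass: 10.
S1 applies: 10 − 2 = 8.
S2 applies: 8 + 2 = 10.
S3 applies (level before this adjustment is 10 ≥ 9, so +2): 10 + 2 = 12.
S4 applies: 12 + 2 = 14.
S5 applies: 14 − 3 = 11.
S6 applies (level before this adjustment is 11 ≥ 11, so +4): 11 + 4 = 15.
Final offense level: 15.
Criminal history: 4 prior points → Category Low (4-7).
Level 15 falls in the 14-20 band.
Grid: Level 14-20 × Category Low = 45-50 months.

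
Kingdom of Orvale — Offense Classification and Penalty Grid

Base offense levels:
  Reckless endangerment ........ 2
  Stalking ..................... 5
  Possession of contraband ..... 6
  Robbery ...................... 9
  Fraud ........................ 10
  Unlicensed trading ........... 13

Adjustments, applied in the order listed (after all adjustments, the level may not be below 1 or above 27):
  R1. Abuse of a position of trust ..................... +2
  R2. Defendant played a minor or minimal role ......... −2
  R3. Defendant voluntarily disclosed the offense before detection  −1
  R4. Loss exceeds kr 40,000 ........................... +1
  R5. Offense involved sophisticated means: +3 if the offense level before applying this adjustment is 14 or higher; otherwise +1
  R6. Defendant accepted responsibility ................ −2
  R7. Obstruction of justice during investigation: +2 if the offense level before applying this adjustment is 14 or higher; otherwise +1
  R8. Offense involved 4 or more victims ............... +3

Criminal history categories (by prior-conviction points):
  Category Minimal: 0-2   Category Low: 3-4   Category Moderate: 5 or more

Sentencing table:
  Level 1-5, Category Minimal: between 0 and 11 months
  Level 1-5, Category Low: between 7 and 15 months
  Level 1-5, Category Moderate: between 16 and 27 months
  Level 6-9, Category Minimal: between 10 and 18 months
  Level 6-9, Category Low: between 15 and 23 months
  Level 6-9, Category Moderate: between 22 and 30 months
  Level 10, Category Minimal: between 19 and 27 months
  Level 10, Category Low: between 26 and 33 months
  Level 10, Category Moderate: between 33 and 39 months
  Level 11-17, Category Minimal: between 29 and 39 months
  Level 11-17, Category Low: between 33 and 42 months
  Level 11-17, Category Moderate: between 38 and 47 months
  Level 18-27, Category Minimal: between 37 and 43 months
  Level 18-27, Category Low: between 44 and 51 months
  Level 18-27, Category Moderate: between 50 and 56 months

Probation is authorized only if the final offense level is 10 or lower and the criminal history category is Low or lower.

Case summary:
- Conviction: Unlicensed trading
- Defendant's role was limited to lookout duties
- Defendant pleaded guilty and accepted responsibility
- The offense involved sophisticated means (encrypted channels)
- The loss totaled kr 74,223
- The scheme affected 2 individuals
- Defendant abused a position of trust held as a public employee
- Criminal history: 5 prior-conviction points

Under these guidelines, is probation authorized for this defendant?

No

Base offense level for unlicensed trading: 13.
R1 applies: 13 + 2 = 15.
R2 applies: 15 − 2 = 13.
R3 does not apply.
R4 applies: 13 + 1 = 14.
R5 applies (level before this adjustment is 14 ≥ 14, so +3): 14 + 3 = 17.
R6 applies: 17 − 2 = 15.
Final offense level: 15.
Criminal history: 5 prior points → Category Moderate (5+).
Level 15 falls in the 11-17 band.
Grid: Level 11-17 × Category Moderate = 38-47 months.
Probation check: level 15 > 10 and category Moderate > Low → not eligible.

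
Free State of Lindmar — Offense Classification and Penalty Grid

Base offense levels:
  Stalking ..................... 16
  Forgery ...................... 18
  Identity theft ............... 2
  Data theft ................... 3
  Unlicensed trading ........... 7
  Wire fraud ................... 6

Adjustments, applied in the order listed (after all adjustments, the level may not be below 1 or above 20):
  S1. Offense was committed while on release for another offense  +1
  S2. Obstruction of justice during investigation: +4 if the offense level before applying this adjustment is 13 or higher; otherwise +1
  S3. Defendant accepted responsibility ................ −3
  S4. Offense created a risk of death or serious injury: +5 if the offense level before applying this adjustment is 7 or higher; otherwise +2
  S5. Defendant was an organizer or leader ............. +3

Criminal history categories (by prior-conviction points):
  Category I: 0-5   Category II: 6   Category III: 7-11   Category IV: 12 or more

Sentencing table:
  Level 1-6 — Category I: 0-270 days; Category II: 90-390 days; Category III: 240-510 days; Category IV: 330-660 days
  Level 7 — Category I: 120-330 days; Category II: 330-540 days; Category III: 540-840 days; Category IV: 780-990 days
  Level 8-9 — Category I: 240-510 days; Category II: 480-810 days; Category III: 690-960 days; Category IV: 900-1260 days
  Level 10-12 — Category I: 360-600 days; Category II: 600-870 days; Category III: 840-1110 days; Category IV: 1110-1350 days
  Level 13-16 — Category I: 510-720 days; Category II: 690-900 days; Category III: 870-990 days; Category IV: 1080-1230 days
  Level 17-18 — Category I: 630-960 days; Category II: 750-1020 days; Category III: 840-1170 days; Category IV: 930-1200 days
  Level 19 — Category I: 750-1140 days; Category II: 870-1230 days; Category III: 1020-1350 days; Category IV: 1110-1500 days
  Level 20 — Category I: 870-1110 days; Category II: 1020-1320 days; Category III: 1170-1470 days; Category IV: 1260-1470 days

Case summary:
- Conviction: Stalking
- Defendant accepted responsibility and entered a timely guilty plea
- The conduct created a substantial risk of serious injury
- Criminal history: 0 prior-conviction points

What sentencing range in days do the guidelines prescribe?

Base offense level for stalking: 16.
S3 applies: 16 − 3 = 13.
S4 applies (level before this adjustment is 13 ≥ 7, so +5): 13 + 5 = 18.
Final offense level: 18.
Criminal history: 0 prior points → Category I (0-5).
Level 18 falls in the 17-18 band.
Grid: Level 17-18 × Category I = 630-960 days.

630-960 days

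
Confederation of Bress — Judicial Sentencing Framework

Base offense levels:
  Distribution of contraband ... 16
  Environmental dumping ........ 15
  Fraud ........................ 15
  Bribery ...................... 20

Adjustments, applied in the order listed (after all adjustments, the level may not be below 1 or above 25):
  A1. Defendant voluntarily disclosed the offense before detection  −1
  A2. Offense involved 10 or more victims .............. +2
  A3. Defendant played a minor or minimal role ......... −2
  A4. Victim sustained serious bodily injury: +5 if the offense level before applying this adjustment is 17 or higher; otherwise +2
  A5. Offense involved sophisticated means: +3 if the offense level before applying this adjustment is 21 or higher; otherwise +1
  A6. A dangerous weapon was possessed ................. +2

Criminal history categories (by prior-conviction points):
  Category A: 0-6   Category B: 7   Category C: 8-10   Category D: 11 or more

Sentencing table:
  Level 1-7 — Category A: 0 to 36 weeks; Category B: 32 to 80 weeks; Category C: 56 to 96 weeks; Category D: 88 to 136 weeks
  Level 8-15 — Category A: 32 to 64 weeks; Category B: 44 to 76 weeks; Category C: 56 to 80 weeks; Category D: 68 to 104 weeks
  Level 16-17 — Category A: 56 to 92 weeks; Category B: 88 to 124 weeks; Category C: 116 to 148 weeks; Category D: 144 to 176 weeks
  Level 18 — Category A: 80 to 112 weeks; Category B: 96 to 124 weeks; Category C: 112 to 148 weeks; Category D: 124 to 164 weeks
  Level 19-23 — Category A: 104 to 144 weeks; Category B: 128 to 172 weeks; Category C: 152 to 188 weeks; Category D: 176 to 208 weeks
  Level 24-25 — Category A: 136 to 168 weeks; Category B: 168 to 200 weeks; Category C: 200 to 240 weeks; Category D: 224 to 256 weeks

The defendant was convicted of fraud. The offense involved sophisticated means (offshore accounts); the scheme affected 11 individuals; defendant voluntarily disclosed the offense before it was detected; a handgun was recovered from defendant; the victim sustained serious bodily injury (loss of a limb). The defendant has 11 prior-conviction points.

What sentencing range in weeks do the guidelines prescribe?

Base offense level for fraud: 15.
A1 applies: 15 − 1 = 14.
A2 applies: 14 + 2 = 16.
A3 does not apply.
A4 applies (level before this adjustment is 16 < 17, so +2): 16 + 2 = 18.
A5 applies (level before this adjustment is 18 < 21, so +1): 18 + 1 = 19.
A6 applies: 19 + 2 = 21.
Final offense level: 21.
Criminal history: 11 prior points → Category D (11+).
Level 21 falls in the 19-23 band.
Grid: Level 19-23 × Category D = 176-208 weeks.

176-208 weeks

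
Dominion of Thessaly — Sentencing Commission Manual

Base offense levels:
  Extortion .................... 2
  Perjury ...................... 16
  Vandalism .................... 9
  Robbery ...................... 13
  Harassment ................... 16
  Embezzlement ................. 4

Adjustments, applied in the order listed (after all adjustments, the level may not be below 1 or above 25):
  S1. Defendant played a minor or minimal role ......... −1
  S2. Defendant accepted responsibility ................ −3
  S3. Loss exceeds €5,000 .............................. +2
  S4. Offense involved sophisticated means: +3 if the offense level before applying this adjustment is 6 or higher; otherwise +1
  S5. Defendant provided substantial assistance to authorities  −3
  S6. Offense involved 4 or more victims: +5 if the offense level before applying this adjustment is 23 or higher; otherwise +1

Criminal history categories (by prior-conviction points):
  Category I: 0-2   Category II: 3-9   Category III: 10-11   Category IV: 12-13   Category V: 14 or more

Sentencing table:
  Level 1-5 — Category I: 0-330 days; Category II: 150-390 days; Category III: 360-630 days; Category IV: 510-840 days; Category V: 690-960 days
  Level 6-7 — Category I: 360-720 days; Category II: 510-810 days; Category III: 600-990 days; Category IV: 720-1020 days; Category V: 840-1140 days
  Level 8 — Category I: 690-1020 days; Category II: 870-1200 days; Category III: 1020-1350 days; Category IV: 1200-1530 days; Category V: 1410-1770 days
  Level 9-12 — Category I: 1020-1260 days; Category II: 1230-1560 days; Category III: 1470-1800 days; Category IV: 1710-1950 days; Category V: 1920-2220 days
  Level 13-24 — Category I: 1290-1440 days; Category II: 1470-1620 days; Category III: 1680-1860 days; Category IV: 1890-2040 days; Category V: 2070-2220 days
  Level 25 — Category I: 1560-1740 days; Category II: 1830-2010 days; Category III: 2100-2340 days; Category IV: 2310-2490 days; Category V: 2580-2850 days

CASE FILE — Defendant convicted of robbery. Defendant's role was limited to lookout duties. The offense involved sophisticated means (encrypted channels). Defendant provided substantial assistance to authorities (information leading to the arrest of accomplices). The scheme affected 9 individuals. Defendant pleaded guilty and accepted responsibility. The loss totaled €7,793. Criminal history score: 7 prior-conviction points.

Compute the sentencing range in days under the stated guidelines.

1230-1560 days

Base offense level for robbery: 13.
S1 applies: 13 − 1 = 12.
S2 applies: 12 − 3 = 9.
S3 applies: 9 + 2 = 11.
S4 applies (level before this adjustment is 11 ≥ 6, so +3): 11 + 3 = 14.
S5 applies: 14 − 3 = 11.
S6 applies (level before this adjustment is 11 < 23, so +1): 11 + 1 = 12.
Final offense level: 12.
Criminal history: 7 prior points → Category II (3-9).
Level 12 falls in the 9-12 band.
Grid: Level 9-12 × Category II = 1230-1560 days.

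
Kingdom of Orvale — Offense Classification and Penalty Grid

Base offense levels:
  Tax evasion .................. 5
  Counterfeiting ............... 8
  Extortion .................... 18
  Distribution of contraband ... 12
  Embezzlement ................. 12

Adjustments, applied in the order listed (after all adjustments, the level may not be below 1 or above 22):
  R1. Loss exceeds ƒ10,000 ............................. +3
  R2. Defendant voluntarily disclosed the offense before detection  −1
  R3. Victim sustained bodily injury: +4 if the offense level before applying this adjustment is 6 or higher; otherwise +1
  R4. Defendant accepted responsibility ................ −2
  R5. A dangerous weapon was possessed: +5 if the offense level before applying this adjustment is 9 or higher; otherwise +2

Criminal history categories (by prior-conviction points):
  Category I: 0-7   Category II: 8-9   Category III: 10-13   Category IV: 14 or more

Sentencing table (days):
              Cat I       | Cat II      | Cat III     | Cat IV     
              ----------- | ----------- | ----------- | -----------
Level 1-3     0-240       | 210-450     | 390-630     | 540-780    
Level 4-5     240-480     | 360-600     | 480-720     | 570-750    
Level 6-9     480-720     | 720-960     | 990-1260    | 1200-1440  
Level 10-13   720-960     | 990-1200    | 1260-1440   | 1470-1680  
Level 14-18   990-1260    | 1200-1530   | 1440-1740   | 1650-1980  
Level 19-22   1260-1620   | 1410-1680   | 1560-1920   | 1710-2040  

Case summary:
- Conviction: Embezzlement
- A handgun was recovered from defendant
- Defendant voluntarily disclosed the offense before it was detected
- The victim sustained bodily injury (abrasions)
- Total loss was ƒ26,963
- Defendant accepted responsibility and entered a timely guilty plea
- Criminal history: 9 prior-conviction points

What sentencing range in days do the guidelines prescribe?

1410-1680 days

Base offense level for embezzlement: 12.
R1 applies: 12 + 3 = 15.
R2 applies: 15 − 1 = 14.
R3 applies (level before this adjustment is 14 ≥ 6, so +4): 14 + 4 = 18.
R4 applies: 18 − 2 = 16.
R5 applies (level before this adjustment is 16 ≥ 9, so +5): 16 + 5 = 21.
Final offense level: 21.
Criminal history: 9 prior points → Category II (8-9).
Level 21 falls in the 19-22 band.
Grid: Level 19-22 × Category II = 1410-1680 days.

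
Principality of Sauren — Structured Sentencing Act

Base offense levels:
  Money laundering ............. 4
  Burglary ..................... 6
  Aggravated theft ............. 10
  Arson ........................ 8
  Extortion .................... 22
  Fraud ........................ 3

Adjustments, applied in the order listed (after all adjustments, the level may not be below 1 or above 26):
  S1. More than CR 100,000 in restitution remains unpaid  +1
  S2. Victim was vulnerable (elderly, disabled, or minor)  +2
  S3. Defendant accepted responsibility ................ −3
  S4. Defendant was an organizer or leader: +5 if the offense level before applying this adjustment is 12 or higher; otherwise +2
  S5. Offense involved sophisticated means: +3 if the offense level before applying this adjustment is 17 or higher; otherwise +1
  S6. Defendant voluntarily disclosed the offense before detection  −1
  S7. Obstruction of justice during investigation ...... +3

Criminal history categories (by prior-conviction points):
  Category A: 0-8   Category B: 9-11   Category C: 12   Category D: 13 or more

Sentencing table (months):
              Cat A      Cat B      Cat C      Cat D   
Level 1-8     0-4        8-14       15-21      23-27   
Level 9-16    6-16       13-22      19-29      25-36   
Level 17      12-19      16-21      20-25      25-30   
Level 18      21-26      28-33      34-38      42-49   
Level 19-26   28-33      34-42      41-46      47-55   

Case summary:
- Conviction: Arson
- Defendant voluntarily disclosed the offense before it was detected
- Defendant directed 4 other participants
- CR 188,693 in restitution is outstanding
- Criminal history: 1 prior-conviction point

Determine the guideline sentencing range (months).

Base offense level for arson: 8.
S1 applies: 8 + 1 = 9.
S2 does not apply.
S4 applies (level before this adjustment is 9 < 12, so +2): 9 + 2 = 11.
S6 applies: 11 − 1 = 10.
Final offense level: 10.
Criminal history: 1 prior point → Category A (0-8).
Level 10 falls in the 9-16 band.
Grid: Level 9-16 × Category A = 6-16 months.

6-16 months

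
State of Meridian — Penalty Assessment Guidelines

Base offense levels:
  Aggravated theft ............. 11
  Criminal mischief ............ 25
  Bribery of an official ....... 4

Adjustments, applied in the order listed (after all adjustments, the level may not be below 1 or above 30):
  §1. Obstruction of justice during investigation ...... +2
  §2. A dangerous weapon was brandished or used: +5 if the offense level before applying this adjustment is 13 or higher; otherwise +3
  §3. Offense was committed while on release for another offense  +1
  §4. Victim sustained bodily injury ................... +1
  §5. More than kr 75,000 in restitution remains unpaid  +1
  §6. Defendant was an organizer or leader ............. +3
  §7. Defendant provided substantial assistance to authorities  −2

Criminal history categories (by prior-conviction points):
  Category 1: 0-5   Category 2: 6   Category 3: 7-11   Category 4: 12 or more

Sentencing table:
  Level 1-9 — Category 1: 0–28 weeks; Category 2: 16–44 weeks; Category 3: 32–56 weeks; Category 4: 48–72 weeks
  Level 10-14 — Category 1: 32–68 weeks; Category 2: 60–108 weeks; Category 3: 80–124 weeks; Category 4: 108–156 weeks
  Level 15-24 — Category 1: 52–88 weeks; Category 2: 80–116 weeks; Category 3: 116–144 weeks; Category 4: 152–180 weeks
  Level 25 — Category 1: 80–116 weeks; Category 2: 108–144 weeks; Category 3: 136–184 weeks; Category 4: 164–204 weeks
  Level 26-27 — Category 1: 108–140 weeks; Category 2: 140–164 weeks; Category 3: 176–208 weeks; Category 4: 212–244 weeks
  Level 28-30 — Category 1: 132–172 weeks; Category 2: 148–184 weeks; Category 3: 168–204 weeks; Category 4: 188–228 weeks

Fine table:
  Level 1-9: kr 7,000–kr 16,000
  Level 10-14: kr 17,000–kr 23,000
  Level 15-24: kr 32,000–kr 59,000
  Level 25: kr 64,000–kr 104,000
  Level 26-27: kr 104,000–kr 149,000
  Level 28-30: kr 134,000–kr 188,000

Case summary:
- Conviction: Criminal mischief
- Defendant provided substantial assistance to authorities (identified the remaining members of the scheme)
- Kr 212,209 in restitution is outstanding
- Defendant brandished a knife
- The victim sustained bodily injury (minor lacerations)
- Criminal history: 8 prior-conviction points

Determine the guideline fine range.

kr 134,000–kr 188,000

Base offense level for criminal mischief: 25.
§2 applies (level before this adjustment is 25 ≥ 13, so +5): 25 + 5 = 30.
§4 applies: 30 + 1 = 31.
§5 applies: 31 + 1 = 32.
§6 does not apply.
§7 applies: 32 − 2 = 30.
Final offense level: 30.
Level 30 falls in the 28-30 band.
Fine table: Level 28-30 → kr 134,000–kr 188,000.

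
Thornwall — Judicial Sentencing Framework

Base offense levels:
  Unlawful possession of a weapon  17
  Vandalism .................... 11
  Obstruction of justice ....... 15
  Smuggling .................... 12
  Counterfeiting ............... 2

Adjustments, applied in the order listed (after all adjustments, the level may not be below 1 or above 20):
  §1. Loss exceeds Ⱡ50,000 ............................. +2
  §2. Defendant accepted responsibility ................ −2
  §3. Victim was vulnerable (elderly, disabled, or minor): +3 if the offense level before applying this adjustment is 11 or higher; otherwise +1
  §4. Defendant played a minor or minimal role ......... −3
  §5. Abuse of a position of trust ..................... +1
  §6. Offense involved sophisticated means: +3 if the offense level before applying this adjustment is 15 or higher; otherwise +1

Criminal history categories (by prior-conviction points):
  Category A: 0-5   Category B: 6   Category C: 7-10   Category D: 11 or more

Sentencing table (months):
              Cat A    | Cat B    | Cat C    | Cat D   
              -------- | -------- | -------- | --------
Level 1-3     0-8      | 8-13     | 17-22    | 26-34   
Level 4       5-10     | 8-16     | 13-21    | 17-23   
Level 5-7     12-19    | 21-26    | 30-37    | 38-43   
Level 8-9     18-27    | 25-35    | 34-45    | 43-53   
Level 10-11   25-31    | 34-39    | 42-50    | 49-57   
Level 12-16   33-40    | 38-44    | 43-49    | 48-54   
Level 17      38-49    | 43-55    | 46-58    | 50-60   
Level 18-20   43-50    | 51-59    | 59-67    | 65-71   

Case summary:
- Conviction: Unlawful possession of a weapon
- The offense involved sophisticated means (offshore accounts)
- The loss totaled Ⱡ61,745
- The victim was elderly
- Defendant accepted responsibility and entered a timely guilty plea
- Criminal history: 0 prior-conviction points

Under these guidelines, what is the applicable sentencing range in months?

Base offense level for unlawful possession of a weapon: 17.
§1 applies: 17 + 2 = 19.
§2 applies: 19 − 2 = 17.
§3 applies (level before this adjustment is 17 ≥ 11, so +3): 17 + 3 = 20.
§5 does not apply.
§6 applies (level before this adjustment is 20 ≥ 15, so +3): 20 + 3 = 23.
Level 23 exceeds the maximum of 20; capped at 20.
Final offense level: 20.
Criminal history: 0 prior points → Category A (0-5).
Level 20 falls in the 18-20 band.
Grid: Level 18-20 × Category A = 43-50 months.

43-50 months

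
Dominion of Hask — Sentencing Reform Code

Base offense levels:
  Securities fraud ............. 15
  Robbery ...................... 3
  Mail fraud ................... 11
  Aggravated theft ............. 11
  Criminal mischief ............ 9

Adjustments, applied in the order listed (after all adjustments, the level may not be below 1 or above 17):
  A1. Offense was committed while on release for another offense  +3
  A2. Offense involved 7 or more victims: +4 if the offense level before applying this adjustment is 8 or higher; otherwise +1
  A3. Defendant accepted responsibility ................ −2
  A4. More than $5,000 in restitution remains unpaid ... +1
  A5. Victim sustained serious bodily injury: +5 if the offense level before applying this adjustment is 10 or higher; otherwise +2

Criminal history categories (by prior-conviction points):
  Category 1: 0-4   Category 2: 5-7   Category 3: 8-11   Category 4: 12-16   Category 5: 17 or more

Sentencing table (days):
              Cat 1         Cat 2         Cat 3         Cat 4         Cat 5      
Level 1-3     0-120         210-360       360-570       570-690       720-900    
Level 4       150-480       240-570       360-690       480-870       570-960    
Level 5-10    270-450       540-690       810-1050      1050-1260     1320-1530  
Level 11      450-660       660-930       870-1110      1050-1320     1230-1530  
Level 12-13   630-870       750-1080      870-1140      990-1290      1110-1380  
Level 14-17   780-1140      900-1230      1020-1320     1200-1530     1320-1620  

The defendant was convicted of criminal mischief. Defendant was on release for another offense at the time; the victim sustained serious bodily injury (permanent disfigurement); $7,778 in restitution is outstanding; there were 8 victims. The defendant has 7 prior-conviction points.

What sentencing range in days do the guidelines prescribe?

Base offense level for criminal mischief: 9.
A1 applies: 9 + 3 = 12.
A2 applies (level before this adjustment is 12 ≥ 8, so +4): 12 + 4 = 16.
A3 does not apply.
A4 applies: 16 + 1 = 17.
A5 applies (level before this adjustment is 17 ≥ 10, so +5): 17 + 5 = 22.
Level 22 exceeds the maximum of 17; capped at 17.
Final offense level: 17.
Criminal history: 7 prior points → Category 2 (5-7).
Level 17 falls in the 14-17 band.
Grid: Level 14-17 × Category 2 = 900-1230 days.

900-1230 days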